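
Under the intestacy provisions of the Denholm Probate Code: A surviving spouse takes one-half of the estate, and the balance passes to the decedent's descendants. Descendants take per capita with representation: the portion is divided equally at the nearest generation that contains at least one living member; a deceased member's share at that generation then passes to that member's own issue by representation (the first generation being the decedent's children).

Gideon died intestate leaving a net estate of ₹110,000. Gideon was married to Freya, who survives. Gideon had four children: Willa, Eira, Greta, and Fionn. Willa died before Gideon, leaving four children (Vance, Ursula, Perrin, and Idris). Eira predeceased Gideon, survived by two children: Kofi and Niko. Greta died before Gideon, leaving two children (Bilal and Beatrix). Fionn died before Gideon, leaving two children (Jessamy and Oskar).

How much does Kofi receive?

Freya takes one-half of ₹110,000 = ₹55,000. The remaining ₹55,000 passes to the descendants.
No child survives, so the initial division is made at the grandchildren's generation.
The descendants' portion (₹55,000) is divided into 10 shares of ₹5,500: Vance, Ursula, Perrin, Idris, Kofi, Niko, Bilal, Beatrix, Jessamy, and Oskar each take ₹5,500.

Kofi receives ₹5,500.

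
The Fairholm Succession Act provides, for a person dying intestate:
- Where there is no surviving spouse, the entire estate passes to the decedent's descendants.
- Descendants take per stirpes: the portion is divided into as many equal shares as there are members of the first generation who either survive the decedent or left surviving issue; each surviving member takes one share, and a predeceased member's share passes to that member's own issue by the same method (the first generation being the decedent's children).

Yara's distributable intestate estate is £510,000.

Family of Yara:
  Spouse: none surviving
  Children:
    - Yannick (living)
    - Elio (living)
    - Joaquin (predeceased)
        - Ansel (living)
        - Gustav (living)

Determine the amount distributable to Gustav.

The entire £510,000 passes to the descendants.
That amount (£510,000) is divided into 3 shares of £170,000: Yannick and Elio each take £170,000; Joaquin's £170,000 share passes to Joaquin's issue.
Joaquin's share (£170,000) is divided into 2 shares of £85,000: Ansel and Gustav each take £85,000.

Gustav receives £85,000.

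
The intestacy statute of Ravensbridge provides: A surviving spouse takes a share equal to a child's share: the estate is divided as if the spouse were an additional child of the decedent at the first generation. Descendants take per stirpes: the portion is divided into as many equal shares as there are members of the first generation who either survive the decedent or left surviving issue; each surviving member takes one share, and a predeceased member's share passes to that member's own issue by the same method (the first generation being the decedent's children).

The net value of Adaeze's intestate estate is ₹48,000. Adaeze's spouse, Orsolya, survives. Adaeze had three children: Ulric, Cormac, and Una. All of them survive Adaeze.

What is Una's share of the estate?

The spouse counts as an additional share at the children's level, so there are 4 primary shares of ₹12,000. Orsolya takes one such share (₹12,000).
The children's combined portion (₹36,000) is divided into 3 shares of ₹12,000: Ulric, Cormac, and Una each take ₹12,000.

Una receives ₹12,000.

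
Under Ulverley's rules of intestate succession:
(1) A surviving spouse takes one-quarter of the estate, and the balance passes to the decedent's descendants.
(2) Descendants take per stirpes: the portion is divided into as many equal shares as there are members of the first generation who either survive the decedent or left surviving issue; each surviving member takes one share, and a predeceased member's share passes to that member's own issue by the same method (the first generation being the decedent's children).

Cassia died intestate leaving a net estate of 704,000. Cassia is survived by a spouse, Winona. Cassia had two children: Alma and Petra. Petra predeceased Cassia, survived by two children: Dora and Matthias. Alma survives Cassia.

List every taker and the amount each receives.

Winona: 176,000; Alma: 264,000; Dora: 132,000; Matthias: 132,000

Winona takes one-quarter of 704,000 = 176,000. The remaining 528,000 passes to the descendants.
The descendants' portion (528,000) is divided into 2 shares of 264,000: Alma takes 264,000; Petra's 264,000 share passes to Petra's issue.
Petra's share (264,000) is divided into 2 shares of 132,000: Dora and Matthias each take 132,000.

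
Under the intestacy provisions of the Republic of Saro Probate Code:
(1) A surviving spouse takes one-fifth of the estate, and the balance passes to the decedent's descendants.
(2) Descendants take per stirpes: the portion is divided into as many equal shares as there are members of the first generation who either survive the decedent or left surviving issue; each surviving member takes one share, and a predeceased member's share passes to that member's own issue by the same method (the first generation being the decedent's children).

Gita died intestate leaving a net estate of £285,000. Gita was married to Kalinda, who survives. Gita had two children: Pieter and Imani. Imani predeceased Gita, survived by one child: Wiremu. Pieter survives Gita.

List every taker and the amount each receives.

Kalinda: £57,000; Pieter: £114,000; Wiremu: £114,000

Kalinda takes one-fifth of £285,000 = £57,000. The remaining £228,000 passes to the descendants.
The descendants' portion (£228,000) is divided into 2 shares of £114,000: Pieter takes £114,000; Imani's £114,000 share passes to Imani's issue.
Imani's share (£114,000) passes entirely to Wiremu.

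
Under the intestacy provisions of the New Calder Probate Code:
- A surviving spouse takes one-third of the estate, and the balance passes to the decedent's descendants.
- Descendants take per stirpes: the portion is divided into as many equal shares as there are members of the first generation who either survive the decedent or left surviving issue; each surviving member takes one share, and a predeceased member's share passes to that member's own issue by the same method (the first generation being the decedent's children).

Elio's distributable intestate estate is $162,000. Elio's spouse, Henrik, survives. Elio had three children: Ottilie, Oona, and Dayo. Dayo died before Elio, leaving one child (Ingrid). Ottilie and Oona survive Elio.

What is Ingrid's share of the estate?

Henrik takes one-third of $162,000 = $54,000. The remaining $108,000 passes to the descendants.
The descendants' portion ($108,000) is divided into 3 shares of $36,000: Ottilie and Oona each take $36,000; Dayo's $36,000 share passes to Dayo's issue.
Dayo's share ($36,000) passes entirely to Ingrid.

Ingrid receives $36,000.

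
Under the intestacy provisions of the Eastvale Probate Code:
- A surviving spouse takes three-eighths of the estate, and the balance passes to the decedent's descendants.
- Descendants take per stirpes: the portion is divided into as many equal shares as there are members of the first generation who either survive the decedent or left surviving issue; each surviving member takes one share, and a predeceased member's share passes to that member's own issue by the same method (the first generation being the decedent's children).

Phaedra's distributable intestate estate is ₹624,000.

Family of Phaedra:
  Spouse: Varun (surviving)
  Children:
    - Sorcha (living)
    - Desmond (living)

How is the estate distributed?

Varun: ₹234,000; Sorcha: ₹195,000; Desmond: ₹195,000

Varun takes three-eighths of ₹624,000 = ₹234,000. The remaining ₹390,000 passes to the descendants.
The descendants' portion (₹390,000) is divided into 2 shares of ₹195,000: Sorcha and Desmond each take ₹195,000.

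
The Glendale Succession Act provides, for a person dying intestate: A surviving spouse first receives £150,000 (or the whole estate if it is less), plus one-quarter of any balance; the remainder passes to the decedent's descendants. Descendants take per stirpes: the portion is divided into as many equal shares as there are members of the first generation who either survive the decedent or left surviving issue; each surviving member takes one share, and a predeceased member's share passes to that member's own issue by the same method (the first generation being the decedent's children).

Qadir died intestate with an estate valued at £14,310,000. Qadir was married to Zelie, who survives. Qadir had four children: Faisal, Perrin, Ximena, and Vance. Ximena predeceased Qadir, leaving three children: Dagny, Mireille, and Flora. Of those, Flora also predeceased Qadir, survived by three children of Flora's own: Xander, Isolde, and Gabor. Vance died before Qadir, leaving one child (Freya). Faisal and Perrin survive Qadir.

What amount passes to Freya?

Freya receives £2,655,000.

Zelie first takes £150,000, leaving a balance of £14,160,000. Zelie then takes one-quarter of the balance (£3,540,000), for a total of £3,690,000. The remaining £10,620,000 passes to the descendants.
The descendants' portion (£10,620,000) is divided into 4 shares of £2,655,000: Faisal and Perrin each take £2,655,000; Ximena's £2,655,000 share passes to Ximena's issue; Vance's £2,655,000 share passes to Vance's issue.
Ximena's share (£2,655,000) is divided into 3 shares of £885,000: Dagny and Mireille each take £885,000; Flora's £885,000 share passes to Flora's issue.
Flora's share (£885,000) is divided into 3 shares of £295,000: Xander, Isolde, and Gabor each take £295,000.
Vance's share (£2,655,000) passes entirely to Freya.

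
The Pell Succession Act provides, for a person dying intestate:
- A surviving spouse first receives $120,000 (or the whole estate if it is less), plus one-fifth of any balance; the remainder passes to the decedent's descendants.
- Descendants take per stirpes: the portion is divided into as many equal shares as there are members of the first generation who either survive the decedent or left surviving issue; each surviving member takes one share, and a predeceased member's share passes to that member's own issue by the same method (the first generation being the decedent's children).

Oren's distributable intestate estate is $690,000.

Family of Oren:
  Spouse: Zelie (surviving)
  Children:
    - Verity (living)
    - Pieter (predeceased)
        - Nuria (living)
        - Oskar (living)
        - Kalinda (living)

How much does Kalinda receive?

Zelie first takes $120,000, leaving a balance of $570,000. Zelie then takes one-fifth of the balance ($114,000), for a total of $234,000. The remaining $456,000 passes to the descendants.
The descendants' portion ($456,000) is divided into 2 shares of $228,000: Verity takes $228,000; Pieter's $228,000 share passes to Pieter's issue.
Pieter's share ($228,000) is divided into 3 shares of $76,000: Nuria, Oskar, and Kalinda each take $76,000.

Kalinda receives $76,000.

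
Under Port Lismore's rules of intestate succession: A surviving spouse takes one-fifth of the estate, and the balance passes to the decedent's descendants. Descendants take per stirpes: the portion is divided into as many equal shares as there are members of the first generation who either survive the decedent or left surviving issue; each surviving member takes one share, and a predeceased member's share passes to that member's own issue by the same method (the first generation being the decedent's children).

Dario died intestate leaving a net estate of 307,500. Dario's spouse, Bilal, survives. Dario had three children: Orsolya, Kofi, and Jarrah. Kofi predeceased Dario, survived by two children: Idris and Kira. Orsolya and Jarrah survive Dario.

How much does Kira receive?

Kira receives 41,000.

Bilal takes one-fifth of 307,500 = 61,500. The remaining 246,000 passes to the descendants.
The descendants' portion (246,000) is divided into 3 shares of 82,000: Orsolya and Jarrah each take 82,000; Kofi's 82,000 share passes to Kofi's issue.
Kofi's share (82,000) is divided into 2 shares of 41,000: Idris and Kira each take 41,000.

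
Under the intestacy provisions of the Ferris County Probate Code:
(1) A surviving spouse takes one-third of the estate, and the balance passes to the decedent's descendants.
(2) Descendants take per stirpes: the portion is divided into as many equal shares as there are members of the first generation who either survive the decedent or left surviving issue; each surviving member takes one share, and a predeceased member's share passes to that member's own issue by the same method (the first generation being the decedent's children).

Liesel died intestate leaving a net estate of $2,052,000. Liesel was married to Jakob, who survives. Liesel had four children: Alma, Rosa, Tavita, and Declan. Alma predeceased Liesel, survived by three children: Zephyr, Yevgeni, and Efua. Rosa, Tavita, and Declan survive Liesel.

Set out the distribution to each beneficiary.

Jakob takes one-third of $2,052,000 = $684,000. The remaining $1,368,000 passes to the descendants.
The descendants' portion ($1,368,000) is divided into 4 shares of $342,000: Rosa, Tavita, and Declan each take $342,000; Alma's $342,000 share passes to Alma's issue.
Alma's share ($342,000) is divided into 3 shares of $114,000: Zephyr, Yevgeni, and Efua each take $114,000.

Jakob: $684,000; Zephyr: $114,000; Yevgeni: $114,000; Efua: $114,000; Rosa: $342,000; Tavita: $342,000; Declan: $342,000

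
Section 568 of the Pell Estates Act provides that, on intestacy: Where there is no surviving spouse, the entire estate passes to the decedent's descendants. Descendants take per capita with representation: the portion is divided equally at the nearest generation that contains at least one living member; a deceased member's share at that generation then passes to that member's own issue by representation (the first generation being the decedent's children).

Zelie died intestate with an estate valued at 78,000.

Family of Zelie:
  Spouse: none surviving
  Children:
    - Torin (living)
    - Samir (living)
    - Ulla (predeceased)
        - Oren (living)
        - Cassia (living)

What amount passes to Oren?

Oren receives 13,000.

The entire 78,000 passes to the descendants.
That amount (78,000) is divided into 3 shares of 26,000: Torin and Samir each take 26,000; Ulla's 26,000 share passes to Ulla's issue.
Ulla's share (26,000) is divided into 2 shares of 13,000: Oren and Cassia each take 13,000.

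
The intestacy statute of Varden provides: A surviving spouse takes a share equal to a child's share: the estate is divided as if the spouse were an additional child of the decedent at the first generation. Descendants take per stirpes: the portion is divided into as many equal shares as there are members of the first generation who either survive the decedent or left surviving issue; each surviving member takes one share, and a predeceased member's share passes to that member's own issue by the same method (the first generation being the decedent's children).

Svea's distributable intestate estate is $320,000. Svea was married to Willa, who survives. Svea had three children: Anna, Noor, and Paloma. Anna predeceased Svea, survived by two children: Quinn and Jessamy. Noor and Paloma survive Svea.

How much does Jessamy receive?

Jessamy receives $40,000.

The spouse counts as an additional share at the children's level, so there are 4 primary shares of $80,000. Willa takes one such share ($80,000).
The children's combined portion ($240,000) is divided into 3 shares of $80,000: Noor and Paloma each take $80,000; Anna's $80,000 share passes to Anna's issue.
Anna's share ($80,000) is divided into 2 shares of $40,000: Quinn and Jessamy each take $40,000.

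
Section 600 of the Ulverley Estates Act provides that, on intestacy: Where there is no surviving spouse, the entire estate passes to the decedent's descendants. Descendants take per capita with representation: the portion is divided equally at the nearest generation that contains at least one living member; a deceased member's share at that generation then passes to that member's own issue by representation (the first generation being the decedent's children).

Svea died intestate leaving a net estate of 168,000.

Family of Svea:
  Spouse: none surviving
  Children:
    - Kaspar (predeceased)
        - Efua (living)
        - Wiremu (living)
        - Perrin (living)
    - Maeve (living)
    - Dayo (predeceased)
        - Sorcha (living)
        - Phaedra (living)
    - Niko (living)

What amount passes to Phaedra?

Phaedra receives 21,000.

The entire 168,000 passes to the descendants.
That amount (168,000) is divided into 4 shares of 42,000: Maeve and Niko each take 42,000; Kaspar's 42,000 share passes to Kaspar's issue; Dayo's 42,000 share passes to Dayo's issue.
Kaspar's share (42,000) is divided into 3 shares of 14,000: Efua, Wiremu, and Perrin each take 14,000.
Dayo's share (42,000) is divided into 2 shares of 21,000: Sorcha and Phaedra each take 21,000.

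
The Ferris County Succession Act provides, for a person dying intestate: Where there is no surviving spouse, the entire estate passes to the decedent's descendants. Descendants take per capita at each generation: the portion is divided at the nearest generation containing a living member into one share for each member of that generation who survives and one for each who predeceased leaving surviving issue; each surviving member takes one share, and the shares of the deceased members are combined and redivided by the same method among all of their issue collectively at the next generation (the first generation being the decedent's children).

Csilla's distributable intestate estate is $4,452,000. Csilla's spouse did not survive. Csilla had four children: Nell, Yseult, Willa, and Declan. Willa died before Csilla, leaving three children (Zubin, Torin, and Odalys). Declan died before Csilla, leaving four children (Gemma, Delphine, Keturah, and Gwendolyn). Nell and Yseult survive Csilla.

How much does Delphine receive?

The entire $4,452,000 passes to the descendants.
That amount ($4,452,000) is divided at the children's generation into 4 shares of $1,113,000. Nell and Yseult each take $1,113,000. The 2 shares of the deceased (Willa and Declan) are combined into a pool of $2,226,000.
That pool ($2,226,000) is divided at the grandchildren's generation equally among Zubin, Torin, Odalys, Gemma, Delphine, Keturah, and Gwendolyn: $318,000 each.

Delphine receives $318,000.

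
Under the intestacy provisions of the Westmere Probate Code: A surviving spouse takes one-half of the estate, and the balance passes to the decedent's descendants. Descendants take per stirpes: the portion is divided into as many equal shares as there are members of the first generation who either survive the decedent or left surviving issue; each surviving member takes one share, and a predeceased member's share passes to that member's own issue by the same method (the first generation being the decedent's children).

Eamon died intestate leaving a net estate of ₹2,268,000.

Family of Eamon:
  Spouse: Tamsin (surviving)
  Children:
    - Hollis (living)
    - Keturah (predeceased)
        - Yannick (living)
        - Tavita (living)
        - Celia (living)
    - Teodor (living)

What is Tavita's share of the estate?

Tamsin takes one-half of ₹2,268,000 = ₹1,134,000. The remaining ₹1,134,000 passes to the descendants.
The descendants' portion (₹1,134,000) is divided into 3 shares of ₹378,000: Hollis and Teodor each take ₹378,000; Keturah's ₹378,000 share passes to Keturah's issue.
Keturah's share (₹378,000) is divided into 3 shares of ₹126,000: Yannick, Tavita, and Celia each take ₹126,000.

Tavita receives ₹126,000.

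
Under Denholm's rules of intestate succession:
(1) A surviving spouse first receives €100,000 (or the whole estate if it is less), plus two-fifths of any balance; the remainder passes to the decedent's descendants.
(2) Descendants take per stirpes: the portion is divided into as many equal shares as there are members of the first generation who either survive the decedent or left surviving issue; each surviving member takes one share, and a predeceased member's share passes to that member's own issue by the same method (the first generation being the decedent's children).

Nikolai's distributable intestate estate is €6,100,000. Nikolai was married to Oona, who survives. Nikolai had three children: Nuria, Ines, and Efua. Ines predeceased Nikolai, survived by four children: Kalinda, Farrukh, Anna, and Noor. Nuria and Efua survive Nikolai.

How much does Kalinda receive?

Kalinda receives €300,000.

Oona first takes €100,000, leaving a balance of €6,000,000. Oona then takes two-fifths of the balance (€2,400,000), for a total of €2,500,000. The remaining €3,600,000 passes to the descendants.
The descendants' portion (€3,600,000) is divided into 3 shares of €1,200,000: Nuria and Efua each take €1,200,000; Ines's €1,200,000 share passes to Ines's issue.
Ines's share (€1,200,000) is divided into 4 shares of €300,000: Kalinda, Farrukh, Anna, and Noor each take €300,000.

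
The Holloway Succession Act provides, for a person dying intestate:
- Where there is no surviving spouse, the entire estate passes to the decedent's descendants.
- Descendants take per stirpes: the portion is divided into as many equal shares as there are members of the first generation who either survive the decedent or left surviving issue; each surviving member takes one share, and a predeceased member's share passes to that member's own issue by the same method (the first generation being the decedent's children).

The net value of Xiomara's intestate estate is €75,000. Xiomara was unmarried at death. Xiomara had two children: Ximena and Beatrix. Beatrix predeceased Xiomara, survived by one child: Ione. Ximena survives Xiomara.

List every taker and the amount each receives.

The entire €75,000 passes to the descendants.
That amount (€75,000) is divided into 2 shares of €37,500: Ximena takes €37,500; Beatrix's €37,500 share passes to Beatrix's issue.
Beatrix's share (€37,500) passes entirely to Ione.

Ximena: €37,500; Ione: €37,500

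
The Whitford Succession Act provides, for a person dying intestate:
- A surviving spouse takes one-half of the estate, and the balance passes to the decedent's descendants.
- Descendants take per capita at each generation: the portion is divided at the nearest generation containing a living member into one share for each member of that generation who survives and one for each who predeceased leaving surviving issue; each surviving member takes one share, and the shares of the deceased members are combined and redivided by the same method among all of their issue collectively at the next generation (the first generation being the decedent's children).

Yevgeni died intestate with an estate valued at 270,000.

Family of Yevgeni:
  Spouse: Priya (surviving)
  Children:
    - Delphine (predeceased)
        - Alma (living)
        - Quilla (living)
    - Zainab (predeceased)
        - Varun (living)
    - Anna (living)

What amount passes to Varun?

Varun receives 30,000.

Priya takes one-half of 270,000 = 135,000. The remaining 135,000 passes to the descendants.
The descendants' portion (135,000) is divided at the children's generation into 3 shares of 45,000. Anna takes 45,000. The 2 shares of the deceased (Delphine and Zainab) are combined into a pool of 90,000.
That pool (90,000) is divided at the grandchildren's generation equally among Alma, Quilla, and Varun: 30,000 each.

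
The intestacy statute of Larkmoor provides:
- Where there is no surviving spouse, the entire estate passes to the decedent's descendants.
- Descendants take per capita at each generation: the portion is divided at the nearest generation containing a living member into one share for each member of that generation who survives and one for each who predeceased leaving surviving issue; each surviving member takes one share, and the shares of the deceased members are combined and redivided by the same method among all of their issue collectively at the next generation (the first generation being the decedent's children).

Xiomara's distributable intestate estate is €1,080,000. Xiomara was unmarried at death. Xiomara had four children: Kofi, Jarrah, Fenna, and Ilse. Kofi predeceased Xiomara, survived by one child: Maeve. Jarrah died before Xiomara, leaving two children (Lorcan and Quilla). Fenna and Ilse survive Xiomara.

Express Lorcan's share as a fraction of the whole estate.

The entire €1,080,000 passes to the descendants.
That amount (€1,080,000) is divided at the children's generation into 4 shares of €270,000. Fenna and Ilse each take €270,000. The 2 shares of the deceased (Kofi and Jarrah) are combined into a pool of €540,000.
That pool (€540,000) is divided at the grandchildren's generation equally among Maeve, Lorcan, and Quilla: €180,000 each.

Lorcan receives 1/6 of the estate.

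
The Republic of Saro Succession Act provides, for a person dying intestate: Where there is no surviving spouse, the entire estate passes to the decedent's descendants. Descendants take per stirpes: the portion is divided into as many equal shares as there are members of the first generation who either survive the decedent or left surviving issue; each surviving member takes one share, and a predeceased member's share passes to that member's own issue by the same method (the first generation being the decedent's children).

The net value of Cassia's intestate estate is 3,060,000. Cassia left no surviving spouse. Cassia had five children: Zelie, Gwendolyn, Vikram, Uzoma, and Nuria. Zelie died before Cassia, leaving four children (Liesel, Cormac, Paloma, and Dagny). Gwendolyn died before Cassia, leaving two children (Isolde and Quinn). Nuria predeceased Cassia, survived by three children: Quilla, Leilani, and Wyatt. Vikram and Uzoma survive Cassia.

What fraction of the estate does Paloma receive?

The entire 3,060,000 passes to the descendants.
That amount (3,060,000) is divided into 5 shares of 612,000: Vikram and Uzoma each take 612,000; Zelie's 612,000 share passes to Zelie's issue; Gwendolyn's 612,000 share passes to Gwendolyn's issue; Nuria's 612,000 share passes to Nuria's issue.
Zelie's share (612,000) is divided into 4 shares of 153,000: Liesel, Cormac, Paloma, and Dagny each take 153,000.
Gwendolyn's share (612,000) is divided into 2 shares of 306,000: Isolde and Quinn each take 306,000.
Nuria's share (612,000) is divided into 3 shares of 204,000: Quilla, Leilani, and Wyatt each take 204,000.

Paloma receives 1/20 of the estate.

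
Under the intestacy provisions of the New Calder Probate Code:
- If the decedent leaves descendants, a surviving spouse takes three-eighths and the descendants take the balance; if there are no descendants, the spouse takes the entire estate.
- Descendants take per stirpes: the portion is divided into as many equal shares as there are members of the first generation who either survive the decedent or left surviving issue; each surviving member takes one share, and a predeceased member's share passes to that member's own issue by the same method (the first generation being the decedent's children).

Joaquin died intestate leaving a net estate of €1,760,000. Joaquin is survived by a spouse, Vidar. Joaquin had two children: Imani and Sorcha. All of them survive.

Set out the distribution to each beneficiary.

Vidar takes three-eighths of €1,760,000 = €660,000. The remaining €1,100,000 passes to the descendants.
The descendants' portion (€1,100,000) is divided into 2 shares of €550,000: Imani and Sorcha each take €550,000.

Vidar: €660,000; Imani: €550,000; Sorcha: €550,000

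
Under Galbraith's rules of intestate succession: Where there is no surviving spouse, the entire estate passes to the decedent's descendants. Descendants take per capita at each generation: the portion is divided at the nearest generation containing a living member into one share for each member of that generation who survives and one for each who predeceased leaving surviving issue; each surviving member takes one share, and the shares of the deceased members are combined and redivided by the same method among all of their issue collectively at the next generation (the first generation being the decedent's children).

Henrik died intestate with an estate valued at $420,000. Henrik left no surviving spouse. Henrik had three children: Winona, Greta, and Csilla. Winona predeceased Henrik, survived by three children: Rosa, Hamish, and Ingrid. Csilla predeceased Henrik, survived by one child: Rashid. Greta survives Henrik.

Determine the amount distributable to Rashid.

The entire $420,000 passes to the descendants.
That amount ($420,000) is divided at the children's generation into 3 shares of $140,000. Greta takes $140,000. The 2 shares of the deceased (Winona and Csilla) are combined into a pool of $280,000.
That pool ($280,000) is divided at the grandchildren's generation equally among Rosa, Hamish, Ingrid, and Rashid: $70,000 each.

Rashid receives $70,000.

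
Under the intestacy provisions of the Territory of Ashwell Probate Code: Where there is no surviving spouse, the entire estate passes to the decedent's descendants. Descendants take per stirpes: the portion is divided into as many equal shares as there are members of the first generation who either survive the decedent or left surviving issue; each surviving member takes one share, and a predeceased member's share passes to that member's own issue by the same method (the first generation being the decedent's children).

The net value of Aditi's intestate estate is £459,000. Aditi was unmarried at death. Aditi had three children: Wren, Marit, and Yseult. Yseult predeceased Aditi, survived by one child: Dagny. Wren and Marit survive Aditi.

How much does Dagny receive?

The entire £459,000 passes to the descendants.
That amount (£459,000) is divided into 3 shares of £153,000: Wren and Marit each take £153,000; Yseult's £153,000 share passes to Yseult's issue.
Yseult's share (£153,000) passes entirely to Dagny.

Dagny receives £153,000.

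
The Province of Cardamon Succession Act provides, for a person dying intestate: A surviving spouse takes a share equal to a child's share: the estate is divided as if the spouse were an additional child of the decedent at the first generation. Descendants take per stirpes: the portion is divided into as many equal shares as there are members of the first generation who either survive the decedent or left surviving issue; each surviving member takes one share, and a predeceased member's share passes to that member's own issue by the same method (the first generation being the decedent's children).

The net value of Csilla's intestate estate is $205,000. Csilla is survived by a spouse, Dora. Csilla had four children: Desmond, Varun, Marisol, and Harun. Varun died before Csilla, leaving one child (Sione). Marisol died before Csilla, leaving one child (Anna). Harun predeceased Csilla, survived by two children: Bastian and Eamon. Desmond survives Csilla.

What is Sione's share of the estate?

Sione receives $41,000.

The spouse counts as an additional share at the children's level, so there are 5 primary shares of $41,000. Dora takes one such share ($41,000).
The children's combined portion ($164,000) is divided into 4 shares of $41,000: Desmond takes $41,000; Varun's $41,000 share passes to Varun's issue; Marisol's $41,000 share passes to Marisol's issue; Harun's $41,000 share passes to Harun's issue.
Varun's share ($41,000) passes entirely to Sione.
Marisol's share ($41,000) passes entirely to Anna.
Harun's share ($41,000) is divided into 2 shares of $20,500: Bastian and Eamon each take $20,500.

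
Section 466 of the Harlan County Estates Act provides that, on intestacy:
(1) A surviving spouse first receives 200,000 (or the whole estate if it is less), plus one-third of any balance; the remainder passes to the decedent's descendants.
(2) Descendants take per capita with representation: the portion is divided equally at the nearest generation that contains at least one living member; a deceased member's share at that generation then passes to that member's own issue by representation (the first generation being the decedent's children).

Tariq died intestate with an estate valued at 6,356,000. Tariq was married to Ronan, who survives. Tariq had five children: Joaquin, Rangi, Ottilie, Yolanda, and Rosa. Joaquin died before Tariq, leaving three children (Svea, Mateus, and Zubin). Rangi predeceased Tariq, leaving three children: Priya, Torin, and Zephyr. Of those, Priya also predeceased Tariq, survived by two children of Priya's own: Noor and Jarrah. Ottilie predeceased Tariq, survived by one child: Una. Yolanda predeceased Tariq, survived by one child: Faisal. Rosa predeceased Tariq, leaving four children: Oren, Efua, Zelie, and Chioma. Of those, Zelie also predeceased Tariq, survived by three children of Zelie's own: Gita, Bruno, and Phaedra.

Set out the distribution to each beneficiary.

Ronan first takes 200,000, leaving a balance of 6,156,000. Ronan then takes one-third of the balance (2,052,000), for a total of 2,252,000. The remaining 4,104,000 passes to the descendants.
No child survives, so the initial division is made at the grandchildren's generation.
The descendants' portion (4,104,000) is divided into 12 shares of 342,000: Svea, Mateus, Zubin, Torin, Zephyr, Una, Faisal, Oren, Efua, and Chioma each take 342,000; Priya's 342,000 share passes to Priya's issue; Zelie's 342,000 share passes to Zelie's issue.
Priya's share (342,000) is divided into 2 shares of 171,000: Noor and Jarrah each take 171,000.
Zelie's share (342,000) is divided into 3 shares of 114,000: Gita, Bruno, and Phaedra each take 114,000.

Ronan: 2,252,000; Svea: 342,000; Mateus: 342,000; Zubin: 342,000; Noor: 171,000; Jarrah: 171,000; Torin: 342,000; Zephyr: 342,000; Una: 342,000; Faisal: 342,000; Oren: 342,000; Efua: 342,000; Gita: 114,000; Bruno: 114,000; Phaedra: 114,000; Chioma: 342,000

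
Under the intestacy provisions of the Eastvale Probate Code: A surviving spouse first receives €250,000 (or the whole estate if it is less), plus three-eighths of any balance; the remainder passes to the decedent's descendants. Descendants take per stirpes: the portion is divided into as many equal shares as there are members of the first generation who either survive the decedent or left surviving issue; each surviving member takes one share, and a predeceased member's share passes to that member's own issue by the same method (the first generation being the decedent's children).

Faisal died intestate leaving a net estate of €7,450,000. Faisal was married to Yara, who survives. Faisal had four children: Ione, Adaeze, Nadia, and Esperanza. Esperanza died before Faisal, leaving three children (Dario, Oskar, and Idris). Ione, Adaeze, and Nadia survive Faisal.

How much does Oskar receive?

Oskar receives €375,000.

Yara first takes €250,000, leaving a balance of €7,200,000. Yara then takes three-eighths of the balance (€2,700,000), for a total of €2,950,000. The remaining €4,500,000 passes to the descendants.
The descendants' portion (€4,500,000) is divided into 4 shares of €1,125,000: Ione, Adaeze, and Nadia each take €1,125,000; Esperanza's €1,125,000 share passes to Esperanza's issue.
Esperanza's share (€1,125,000) is divided into 3 shares of €375,000: Dario, Oskar, and Idris each take €375,000.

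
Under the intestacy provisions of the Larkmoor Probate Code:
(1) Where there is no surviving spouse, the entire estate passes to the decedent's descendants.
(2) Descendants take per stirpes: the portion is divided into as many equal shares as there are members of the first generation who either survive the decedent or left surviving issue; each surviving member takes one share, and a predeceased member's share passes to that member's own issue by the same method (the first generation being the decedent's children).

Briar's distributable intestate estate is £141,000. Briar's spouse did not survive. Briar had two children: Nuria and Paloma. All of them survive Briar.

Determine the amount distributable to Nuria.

Nuria receives £70,500.

The entire £141,000 passes to the descendants.
That amount (£141,000) is divided into 2 shares of £70,500: Nuria and Paloma each take £70,500.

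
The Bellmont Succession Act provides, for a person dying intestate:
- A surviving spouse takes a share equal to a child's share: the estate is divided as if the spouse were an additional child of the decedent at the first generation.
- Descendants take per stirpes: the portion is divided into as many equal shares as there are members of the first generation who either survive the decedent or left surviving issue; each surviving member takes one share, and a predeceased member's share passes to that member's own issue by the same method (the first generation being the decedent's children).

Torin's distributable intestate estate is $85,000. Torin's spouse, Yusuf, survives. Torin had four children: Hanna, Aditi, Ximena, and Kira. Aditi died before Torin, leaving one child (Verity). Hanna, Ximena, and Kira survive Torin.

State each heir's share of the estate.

The spouse counts as an additional share at the children's level, so there are 5 primary shares of $17,000. Yusuf takes one such share ($17,000).
The children's combined portion ($68,000) is divided into 4 shares of $17,000: Hanna, Ximena, and Kira each take $17,000; Aditi's $17,000 share passes to Aditi's issue.
Aditi's share ($17,000) passes entirely to Verity.

Yusuf: $17,000; Hanna: $17,000; Verity: $17,000; Ximena: $17,000; Kira: $17,000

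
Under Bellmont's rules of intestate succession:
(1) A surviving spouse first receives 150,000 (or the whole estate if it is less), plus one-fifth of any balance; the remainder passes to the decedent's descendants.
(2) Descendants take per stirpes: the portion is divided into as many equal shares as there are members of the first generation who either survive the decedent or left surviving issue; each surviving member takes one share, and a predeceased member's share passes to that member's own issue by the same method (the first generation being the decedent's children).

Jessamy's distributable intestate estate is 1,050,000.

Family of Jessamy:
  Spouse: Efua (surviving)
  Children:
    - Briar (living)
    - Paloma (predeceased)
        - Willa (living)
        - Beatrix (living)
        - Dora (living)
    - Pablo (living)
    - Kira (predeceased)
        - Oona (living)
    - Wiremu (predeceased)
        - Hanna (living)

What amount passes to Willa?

Efua first takes 150,000, leaving a balance of 900,000. Efua then takes one-fifth of the balance (180,000), for a total of 330,000. The remaining 720,000 passes to the descendants.
The descendants' portion (720,000) is divided into 5 shares of 144,000: Briar and Pablo each take 144,000; Paloma's 144,000 share passes to Paloma's issue; Kira's 144,000 share passes to Kira's issue; Wiremu's 144,000 share passes to Wiremu's issue.
Paloma's share (144,000) is divided into 3 shares of 48,000: Willa, Beatrix, and Dora each take 48,000.
Kira's share (144,000) passes entirely to Oona.
Wiremu's share (144,000) passes entirely to Hanna.

Willa receives 48,000.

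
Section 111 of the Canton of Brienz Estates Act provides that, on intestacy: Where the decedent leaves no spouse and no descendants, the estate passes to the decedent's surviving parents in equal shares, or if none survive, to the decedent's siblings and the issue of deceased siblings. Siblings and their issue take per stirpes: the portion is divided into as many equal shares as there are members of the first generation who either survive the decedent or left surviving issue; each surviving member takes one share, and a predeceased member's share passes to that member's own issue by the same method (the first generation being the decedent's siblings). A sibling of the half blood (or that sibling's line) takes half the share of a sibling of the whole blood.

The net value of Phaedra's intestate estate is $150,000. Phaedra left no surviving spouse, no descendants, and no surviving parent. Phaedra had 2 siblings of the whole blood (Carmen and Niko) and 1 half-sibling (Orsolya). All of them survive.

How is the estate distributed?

The entire $150,000 passes to the siblings and their issue.
Counting each half-blood sibling's line as half a unit, there are 5/2 units in $150,000, so one unit is $60,000. Whole-blood lines (Carmen and Niko) take $60,000 each; half-blood lines (Orsolya) take $30,000 each.

Carmen: $60,000; Orsolya: $30,000; Niko: $60,000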